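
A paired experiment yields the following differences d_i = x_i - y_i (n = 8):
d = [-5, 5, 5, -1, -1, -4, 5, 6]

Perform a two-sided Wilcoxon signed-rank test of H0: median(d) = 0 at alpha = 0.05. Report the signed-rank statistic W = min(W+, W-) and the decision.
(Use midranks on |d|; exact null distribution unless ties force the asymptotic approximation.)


Step 1: Drop any zero differences (none here) and take |d_i|.
|d| = [5, 5, 5, 1, 1, 4, 5, 6]
Step 2: Midrank |d_i| (ties get averaged ranks).
ranks: |5|->5.5, |5|->5.5, |5|->5.5, |1|->1.5, |1|->1.5, |4|->3, |5|->5.5, |6|->8
Step 3: Attach original signs; sum ranks with positive sign and with negative sign.
W+ = 5.5 + 5.5 + 5.5 + 8 = 24.5
W- = 5.5 + 1.5 + 1.5 + 3 = 11.5
(Check: W+ + W- = 36 should equal n(n+1)/2 = 36.)
Step 4: Test statistic W = min(W+, W-) = 11.5.
Step 5: Ties in |d|, so use the tie-corrected normal approximation.
        E[W] = n(n+1)/4 = 8*9/4 = 18.
        Tie groups: |d|=1 (t=2), |d|=5 (t=4); sum(t^3 - t) = 66.
        Var[W] = n(n+1)(2n+1)/24 - sum(t^3-t)/48 = 1224/24 - 66/48 = 49.625.
        z = (W - E[W]) / sqrt(Var[W]) = (11.5 - 18) / 7.0445 = -0.9227.
        Two-sided p = 2*Phi(z) = 0.356161.
Step 6: alpha = 0.05. fail to reject H0.

W+ = 24.5, W- = 11.5, W = min = 11.5, p = 0.356161, fail to reject H0.


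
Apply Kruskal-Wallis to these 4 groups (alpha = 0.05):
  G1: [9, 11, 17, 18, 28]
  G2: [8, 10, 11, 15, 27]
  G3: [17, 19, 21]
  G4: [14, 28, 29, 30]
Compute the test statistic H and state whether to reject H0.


Step 1: Combine all N = 17 observations and assign midranks.
sorted (value, group, rank): (8,G2,1), (9,G1,2), (10,G2,3), (11,G1,4.5), (11,G2,4.5), (14,G4,6), (15,G2,7), (17,G1,8.5), (17,G3,8.5), (18,G1,10), (19,G3,11), (21,G3,12), (27,G2,13), (28,G1,14.5), (28,G4,14.5), (29,G4,16), (30,G4,17)
Step 2: Sum ranks within each group.
R_1 = 39.5 (n_1 = 5)
R_2 = 28.5 (n_2 = 5)
R_3 = 31.5 (n_3 = 3)
R_4 = 53.5 (n_4 = 4)
Step 3: H = 12/(N(N+1)) * sum(R_i^2/n_i) - 3(N+1)
     = 12/(17*18) * (39.5^2/5 + 28.5^2/5 + 31.5^2/3 + 53.5^2/4) - 3*18
     = 0.039216 * 1520.81 - 54
     = 5.639706.
Step 4: Ties present; correction factor C = 1 - 18/(17^3 - 17) = 0.996324. Corrected H = 5.639706 / 0.996324 = 5.660517.
Step 5: Under H0, H ~ chi^2(3); p-value = 0.129347.
Step 6: alpha = 0.05. fail to reject H0.

H = 5.6605, df = 3, p = 0.129347, fail to reject H0.


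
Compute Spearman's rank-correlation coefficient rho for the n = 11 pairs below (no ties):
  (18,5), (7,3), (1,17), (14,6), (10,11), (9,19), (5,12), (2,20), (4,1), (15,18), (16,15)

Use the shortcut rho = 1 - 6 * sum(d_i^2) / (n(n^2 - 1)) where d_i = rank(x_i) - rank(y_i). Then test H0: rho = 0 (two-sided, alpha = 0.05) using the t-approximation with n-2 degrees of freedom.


Step 1: Rank x and y separately (midranks; no ties here).
rank(x): 18->11, 7->5, 1->1, 14->8, 10->7, 9->6, 5->4, 2->2, 4->3, 15->9, 16->10
rank(y): 5->3, 3->2, 17->8, 6->4, 11->5, 19->10, 12->6, 20->11, 1->1, 18->9, 15->7
Step 2: d_i = R_x(i) - R_y(i); compute d_i^2.
  (11-3)^2=64, (5-2)^2=9, (1-8)^2=49, (8-4)^2=16, (7-5)^2=4, (6-10)^2=16, (4-6)^2=4, (2-11)^2=81, (3-1)^2=4, (9-9)^2=0, (10-7)^2=9
sum(d^2) = 256.
Step 3: rho = 1 - 6*256 / (11*(11^2 - 1)) = 1 - 1536/1320 = -0.163636.
Step 4: Under H0, t = rho * sqrt((n-2)/(1-rho^2)) = -0.4976 ~ t(9).
Step 5: Two-sided p-value from the t-distribution with 9 df = 0.630685.
Step 6: alpha = 0.05. fail to reject H0.

rho = -0.1636, p = 0.630685, fail to reject H0 at alpha = 0.05.


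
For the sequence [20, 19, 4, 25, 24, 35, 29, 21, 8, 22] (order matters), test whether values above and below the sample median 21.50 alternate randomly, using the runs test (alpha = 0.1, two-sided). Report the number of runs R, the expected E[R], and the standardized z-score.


Step 1: Compute median = 21.50; label A = above, B = below.
Labels in order: BBBAAAABBA  (n_A = 5, n_B = 5)
Step 2: Count runs R = 4.
Step 3: Under H0 (random ordering), E[R] = 2*n_A*n_B/(n_A+n_B) + 1 = 2*5*5/10 + 1 = 6.0000.
        Var[R] = 2*n_A*n_B*(2*n_A*n_B - n_A - n_B) / ((n_A+n_B)^2 * (n_A+n_B-1)) = 2000/900 = 2.2222.
        SD[R] = 1.4907.
Step 4: Continuity-corrected z = (R + 0.5 - E[R]) / SD[R] = (4 + 0.5 - 6.0000) / 1.4907 = -1.0062.
Step 5: Two-sided p-value via normal approximation = 2*(1 - Phi(|z|)) = 0.314305.
Step 6: alpha = 0.1. fail to reject H0.

R = 4, z = -1.0062, p = 0.314305, fail to reject H0.


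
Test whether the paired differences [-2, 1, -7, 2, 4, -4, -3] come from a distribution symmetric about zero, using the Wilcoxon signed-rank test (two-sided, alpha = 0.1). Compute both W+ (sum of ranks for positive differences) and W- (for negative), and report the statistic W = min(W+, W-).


Step 1: Drop any zero differences (none here) and take |d_i|.
|d| = [2, 1, 7, 2, 4, 4, 3]
Step 2: Midrank |d_i| (ties get averaged ranks).
ranks: |2|->2.5, |1|->1, |7|->7, |2|->2.5, |4|->5.5, |4|->5.5, |3|->4
Step 3: Attach original signs; sum ranks with positive sign and with negative sign.
W+ = 1 + 2.5 + 5.5 = 9
W- = 2.5 + 7 + 5.5 + 4 = 19
(Check: W+ + W- = 28 should equal n(n+1)/2 = 28.)
Step 4: Test statistic W = min(W+, W-) = 9.
Step 5: Ties in |d|, so use the tie-corrected normal approximation.
        E[W] = n(n+1)/4 = 7*8/4 = 14.
        Tie groups: |d|=2 (t=2), |d|=4 (t=2); sum(t^3 - t) = 12.
        Var[W] = n(n+1)(2n+1)/24 - sum(t^3-t)/48 = 840/24 - 12/48 = 34.75.
        z = (W - E[W]) / sqrt(Var[W]) = (9 - 14) / 5.8949 = -0.8482.
        Two-sided p = 2*Phi(z) = 0.396333.
Step 6: alpha = 0.1. fail to reject H0.

W+ = 9, W- = 19, W = min = 9, p = 0.396333, fail to reject H0.


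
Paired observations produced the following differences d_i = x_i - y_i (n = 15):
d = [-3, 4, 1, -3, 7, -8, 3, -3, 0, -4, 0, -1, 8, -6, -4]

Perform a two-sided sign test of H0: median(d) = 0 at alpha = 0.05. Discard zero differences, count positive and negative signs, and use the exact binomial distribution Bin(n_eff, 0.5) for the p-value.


Step 1: Discard zero differences. Original n = 15; n_eff = number of nonzero differences = 13.
Nonzero differences (with sign): -3, +4, +1, -3, +7, -8, +3, -3, -4, -1, +8, -6, -4
Step 2: Count signs: positive = 5, negative = 8.
Step 3: Under H0: P(positive) = 0.5, so the number of positives S ~ Bin(13, 0.5).
Step 4: Two-sided exact p-value = sum of Bin(13,0.5) probabilities at or below the observed probability = 0.581055.
Step 5: alpha = 0.05. fail to reject H0.

n_eff = 13, pos = 5, neg = 8, p = 0.581055, fail to reject H0.


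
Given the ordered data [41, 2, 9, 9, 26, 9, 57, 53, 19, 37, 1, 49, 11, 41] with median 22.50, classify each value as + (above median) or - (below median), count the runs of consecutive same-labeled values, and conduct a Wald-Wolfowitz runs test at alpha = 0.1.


Step 1: Compute median = 22.50; label A = above, B = below.
Labels in order: ABBBABAABABABA  (n_A = 7, n_B = 7)
Step 2: Count runs R = 11.
Step 3: Under H0 (random ordering), E[R] = 2*n_A*n_B/(n_A+n_B) + 1 = 2*7*7/14 + 1 = 8.0000.
        Var[R] = 2*n_A*n_B*(2*n_A*n_B - n_A - n_B) / ((n_A+n_B)^2 * (n_A+n_B-1)) = 8232/2548 = 3.2308.
        SD[R] = 1.7974.
Step 4: Continuity-corrected z = (R - 0.5 - E[R]) / SD[R] = (11 - 0.5 - 8.0000) / 1.7974 = 1.3909.
Step 5: Two-sided p-value via normal approximation = 2*(1 - Phi(|z|)) = 0.164264.
Step 6: alpha = 0.1. fail to reject H0.

R = 11, z = 1.3909, p = 0.164264, fail to reject H0.


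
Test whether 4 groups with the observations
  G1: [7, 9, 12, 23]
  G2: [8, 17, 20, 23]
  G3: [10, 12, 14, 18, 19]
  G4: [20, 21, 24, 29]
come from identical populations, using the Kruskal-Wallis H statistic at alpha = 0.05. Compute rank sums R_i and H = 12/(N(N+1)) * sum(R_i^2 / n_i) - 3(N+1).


Step 1: Combine all N = 17 observations and assign midranks.
sorted (value, group, rank): (7,G1,1), (8,G2,2), (9,G1,3), (10,G3,4), (12,G1,5.5), (12,G3,5.5), (14,G3,7), (17,G2,8), (18,G3,9), (19,G3,10), (20,G2,11.5), (20,G4,11.5), (21,G4,13), (23,G1,14.5), (23,G2,14.5), (24,G4,16), (29,G4,17)
Step 2: Sum ranks within each group.
R_1 = 24 (n_1 = 4)
R_2 = 36 (n_2 = 4)
R_3 = 35.5 (n_3 = 5)
R_4 = 57.5 (n_4 = 4)
Step 3: H = 12/(N(N+1)) * sum(R_i^2/n_i) - 3(N+1)
     = 12/(17*18) * (24^2/4 + 36^2/4 + 35.5^2/5 + 57.5^2/4) - 3*18
     = 0.039216 * 1546.61 - 54
     = 6.651471.
Step 4: Ties present; correction factor C = 1 - 18/(17^3 - 17) = 0.996324. Corrected H = 6.651471 / 0.996324 = 6.676015.
Step 5: Under H0, H ~ chi^2(3); p-value = 0.082973.
Step 6: alpha = 0.05. fail to reject H0.

H = 6.6760, df = 3, p = 0.082973, fail to reject H0.


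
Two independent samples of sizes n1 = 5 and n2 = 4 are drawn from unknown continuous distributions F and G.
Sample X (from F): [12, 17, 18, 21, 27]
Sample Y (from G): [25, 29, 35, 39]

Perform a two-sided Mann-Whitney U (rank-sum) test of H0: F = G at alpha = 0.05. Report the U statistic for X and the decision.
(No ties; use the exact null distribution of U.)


Step 1: Combine and sort all 9 observations; assign midranks.
sorted (value, group): (12,X), (17,X), (18,X), (21,X), (25,Y), (27,X), (29,Y), (35,Y), (39,Y)
ranks: 12->1, 17->2, 18->3, 21->4, 25->5, 27->6, 29->7, 35->8, 39->9
Step 2: Rank sum for X: R1 = 1 + 2 + 3 + 4 + 6 = 16.
Step 3: U_X = R1 - n1(n1+1)/2 = 16 - 5*6/2 = 16 - 15 = 1.
       U_Y = n1*n2 - U_X = 20 - 1 = 19.
Step 4: No ties, so the exact null distribution of U (based on enumerating the C(9,5) = 126 equally likely rank assignments) gives the two-sided p-value.
Step 5: p-value = 0.031746; compare to alpha = 0.05. reject H0.

U_X = 1, p = 0.031746, reject H0 at alpha = 0.05.


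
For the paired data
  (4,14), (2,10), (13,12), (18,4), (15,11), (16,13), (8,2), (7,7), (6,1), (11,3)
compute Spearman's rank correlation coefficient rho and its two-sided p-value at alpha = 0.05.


Step 1: Rank x and y separately (midranks; no ties here).
rank(x): 4->2, 2->1, 13->7, 18->10, 15->8, 16->9, 8->5, 7->4, 6->3, 11->6
rank(y): 14->10, 10->6, 12->8, 4->4, 11->7, 13->9, 2->2, 7->5, 1->1, 3->3
Step 2: d_i = R_x(i) - R_y(i); compute d_i^2.
  (2-10)^2=64, (1-6)^2=25, (7-8)^2=1, (10-4)^2=36, (8-7)^2=1, (9-9)^2=0, (5-2)^2=9, (4-5)^2=1, (3-1)^2=4, (6-3)^2=9
sum(d^2) = 150.
Step 3: rho = 1 - 6*150 / (10*(10^2 - 1)) = 1 - 900/990 = 0.090909.
Step 4: Under H0, t = rho * sqrt((n-2)/(1-rho^2)) = 0.2582 ~ t(8).
Step 5: Two-sided p-value from the t-distribution with 8 df = 0.802772.
Step 6: alpha = 0.05. fail to reject H0.

rho = 0.0909, p = 0.802772, fail to reject H0 at alpha = 0.05.


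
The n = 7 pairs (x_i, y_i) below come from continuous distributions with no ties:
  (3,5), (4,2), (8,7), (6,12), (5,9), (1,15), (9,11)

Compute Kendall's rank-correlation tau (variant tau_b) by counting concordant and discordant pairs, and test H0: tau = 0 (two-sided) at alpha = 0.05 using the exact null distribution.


Step 1: Enumerate the 21 unordered pairs (i,j) with i<j and classify each by sign(x_j-x_i) * sign(y_j-y_i).
  (1,2):dx=+1,dy=-3->D; (1,3):dx=+5,dy=+2->C; (1,4):dx=+3,dy=+7->C; (1,5):dx=+2,dy=+4->C
  (1,6):dx=-2,dy=+10->D; (1,7):dx=+6,dy=+6->C; (2,3):dx=+4,dy=+5->C; (2,4):dx=+2,dy=+10->C
  (2,5):dx=+1,dy=+7->C; (2,6):dx=-3,dy=+13->D; (2,7):dx=+5,dy=+9->C; (3,4):dx=-2,dy=+5->D
  (3,5):dx=-3,dy=+2->D; (3,6):dx=-7,dy=+8->D; (3,7):dx=+1,dy=+4->C; (4,5):dx=-1,dy=-3->C
  (4,6):dx=-5,dy=+3->D; (4,7):dx=+3,dy=-1->D; (5,6):dx=-4,dy=+6->D; (5,7):dx=+4,dy=+2->C
  (6,7):dx=+8,dy=-4->D
Step 2: C = 11, D = 10, total pairs = 21.
Step 3: tau = (C - D)/(n(n-1)/2) = (11 - 10)/21 = 0.047619.
Step 4: Exact two-sided p-value (enumerate n! = 5040 permutations of y under H0): p = 1.000000.
Step 5: alpha = 0.05. fail to reject H0.

tau_b = 0.0476 (C=11, D=10), p = 1.000000, fail to reject H0.


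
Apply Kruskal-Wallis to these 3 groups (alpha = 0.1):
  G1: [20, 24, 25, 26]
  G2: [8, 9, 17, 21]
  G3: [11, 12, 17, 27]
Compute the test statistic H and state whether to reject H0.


Step 1: Combine all N = 12 observations and assign midranks.
sorted (value, group, rank): (8,G2,1), (9,G2,2), (11,G3,3), (12,G3,4), (17,G2,5.5), (17,G3,5.5), (20,G1,7), (21,G2,8), (24,G1,9), (25,G1,10), (26,G1,11), (27,G3,12)
Step 2: Sum ranks within each group.
R_1 = 37 (n_1 = 4)
R_2 = 16.5 (n_2 = 4)
R_3 = 24.5 (n_3 = 4)
Step 3: H = 12/(N(N+1)) * sum(R_i^2/n_i) - 3(N+1)
     = 12/(12*13) * (37^2/4 + 16.5^2/4 + 24.5^2/4) - 3*13
     = 0.076923 * 560.375 - 39
     = 4.105769.
Step 4: Ties present; correction factor C = 1 - 6/(12^3 - 12) = 0.996503. Corrected H = 4.105769 / 0.996503 = 4.120175.
Step 5: Under H0, H ~ chi^2(2); p-value = 0.127443.
Step 6: alpha = 0.1. fail to reject H0.

H = 4.1202, df = 2, p = 0.127443, fail to reject H0.


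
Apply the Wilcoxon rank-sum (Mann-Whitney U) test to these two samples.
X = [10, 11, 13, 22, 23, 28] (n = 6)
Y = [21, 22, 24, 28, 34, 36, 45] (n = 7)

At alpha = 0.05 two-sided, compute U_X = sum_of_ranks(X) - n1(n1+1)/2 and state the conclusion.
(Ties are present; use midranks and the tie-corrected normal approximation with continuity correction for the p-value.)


Step 1: Combine and sort all 13 observations; assign midranks.
sorted (value, group): (10,X), (11,X), (13,X), (21,Y), (22,X), (22,Y), (23,X), (24,Y), (28,X), (28,Y), (34,Y), (36,Y), (45,Y)
ranks: 10->1, 11->2, 13->3, 21->4, 22->5.5, 22->5.5, 23->7, 24->8, 28->9.5, 28->9.5, 34->11, 36->12, 45->13
Step 2: Rank sum for X: R1 = 1 + 2 + 3 + 5.5 + 7 + 9.5 = 28.
Step 3: U_X = R1 - n1(n1+1)/2 = 28 - 6*7/2 = 28 - 21 = 7.
       U_Y = n1*n2 - U_X = 42 - 7 = 35.
Step 4: Ties are present, so use the tie-corrected normal approximation (with continuity correction) for the p-value.
Step 5: p-value = 0.053126; compare to alpha = 0.05. fail to reject H0.

U_X = 7, p = 0.053126, fail to reject H0 at alpha = 0.05.


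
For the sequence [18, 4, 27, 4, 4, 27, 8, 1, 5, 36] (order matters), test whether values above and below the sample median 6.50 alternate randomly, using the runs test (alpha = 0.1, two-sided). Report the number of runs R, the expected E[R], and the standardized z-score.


Step 1: Compute median = 6.50; label A = above, B = below.
Labels in order: ABABBAABBA  (n_A = 5, n_B = 5)
Step 2: Count runs R = 7.
Step 3: Under H0 (random ordering), E[R] = 2*n_A*n_B/(n_A+n_B) + 1 = 2*5*5/10 + 1 = 6.0000.
        Var[R] = 2*n_A*n_B*(2*n_A*n_B - n_A - n_B) / ((n_A+n_B)^2 * (n_A+n_B-1)) = 2000/900 = 2.2222.
        SD[R] = 1.4907.
Step 4: Continuity-corrected z = (R - 0.5 - E[R]) / SD[R] = (7 - 0.5 - 6.0000) / 1.4907 = 0.3354.
Step 5: Two-sided p-value via normal approximation = 2*(1 - Phi(|z|)) = 0.737316.
Step 6: alpha = 0.1. fail to reject H0.

R = 7, z = 0.3354, p = 0.737316, fail to reject H0.


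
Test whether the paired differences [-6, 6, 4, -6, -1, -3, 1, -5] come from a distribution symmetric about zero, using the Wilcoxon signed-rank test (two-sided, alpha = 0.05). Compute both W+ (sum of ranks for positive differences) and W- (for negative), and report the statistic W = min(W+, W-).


Step 1: Drop any zero differences (none here) and take |d_i|.
|d| = [6, 6, 4, 6, 1, 3, 1, 5]
Step 2: Midrank |d_i| (ties get averaged ranks).
ranks: |6|->7, |6|->7, |4|->4, |6|->7, |1|->1.5, |3|->3, |1|->1.5, |5|->5
Step 3: Attach original signs; sum ranks with positive sign and with negative sign.
W+ = 7 + 4 + 1.5 = 12.5
W- = 7 + 7 + 1.5 + 3 + 5 = 23.5
(Check: W+ + W- = 36 should equal n(n+1)/2 = 36.)
Step 4: Test statistic W = min(W+, W-) = 12.5.
Step 5: Ties in |d|, so use the tie-corrected normal approximation.
        E[W] = n(n+1)/4 = 8*9/4 = 18.
        Tie groups: |d|=1 (t=2), |d|=6 (t=3); sum(t^3 - t) = 30.
        Var[W] = n(n+1)(2n+1)/24 - sum(t^3-t)/48 = 1224/24 - 30/48 = 50.375.
        z = (W - E[W]) / sqrt(Var[W]) = (12.5 - 18) / 7.0975 = -0.7749.
        Two-sided p = 2*Phi(z) = 0.438389.
Step 6: alpha = 0.05. fail to reject H0.

W+ = 12.5, W- = 23.5, W = min = 12.5, p = 0.438389, fail to reject H0.


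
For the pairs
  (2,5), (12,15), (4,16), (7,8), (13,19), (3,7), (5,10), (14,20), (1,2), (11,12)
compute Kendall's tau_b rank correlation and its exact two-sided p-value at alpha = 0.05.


Step 1: Enumerate the 45 unordered pairs (i,j) with i<j and classify each by sign(x_j-x_i) * sign(y_j-y_i).
  (1,2):dx=+10,dy=+10->C; (1,3):dx=+2,dy=+11->C; (1,4):dx=+5,dy=+3->C; (1,5):dx=+11,dy=+14->C
  (1,6):dx=+1,dy=+2->C; (1,7):dx=+3,dy=+5->C; (1,8):dx=+12,dy=+15->C; (1,9):dx=-1,dy=-3->C
  (1,10):dx=+9,dy=+7->C; (2,3):dx=-8,dy=+1->D; (2,4):dx=-5,dy=-7->C; (2,5):dx=+1,dy=+4->C
  (2,6):dx=-9,dy=-8->C; (2,7):dx=-7,dy=-5->C; (2,8):dx=+2,dy=+5->C; (2,9):dx=-11,dy=-13->C
  (2,10):dx=-1,dy=-3->C; (3,4):dx=+3,dy=-8->D; (3,5):dx=+9,dy=+3->C; (3,6):dx=-1,dy=-9->C
  (3,7):dx=+1,dy=-6->D; (3,8):dx=+10,dy=+4->C; (3,9):dx=-3,dy=-14->C; (3,10):dx=+7,dy=-4->D
  (4,5):dx=+6,dy=+11->C; (4,6):dx=-4,dy=-1->C; (4,7):dx=-2,dy=+2->D; (4,8):dx=+7,dy=+12->C
  (4,9):dx=-6,dy=-6->C; (4,10):dx=+4,dy=+4->C; (5,6):dx=-10,dy=-12->C; (5,7):dx=-8,dy=-9->C
  (5,8):dx=+1,dy=+1->C; (5,9):dx=-12,dy=-17->C; (5,10):dx=-2,dy=-7->C; (6,7):dx=+2,dy=+3->C
  (6,8):dx=+11,dy=+13->C; (6,9):dx=-2,dy=-5->C; (6,10):dx=+8,dy=+5->C; (7,8):dx=+9,dy=+10->C
  (7,9):dx=-4,dy=-8->C; (7,10):dx=+6,dy=+2->C; (8,9):dx=-13,dy=-18->C; (8,10):dx=-3,dy=-8->C
  (9,10):dx=+10,dy=+10->C
Step 2: C = 40, D = 5, total pairs = 45.
Step 3: tau = (C - D)/(n(n-1)/2) = (40 - 5)/45 = 0.777778.
Step 4: Exact two-sided p-value (enumerate n! = 3628800 permutations of y under H0): p = 0.000946.
Step 5: alpha = 0.05. reject H0.

tau_b = 0.7778 (C=40, D=5), p = 0.000946, reject H0.


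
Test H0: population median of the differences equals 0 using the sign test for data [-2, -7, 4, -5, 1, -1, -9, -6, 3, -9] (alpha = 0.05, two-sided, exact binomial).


Step 1: Discard zero differences. Original n = 10; n_eff = number of nonzero differences = 10.
Nonzero differences (with sign): -2, -7, +4, -5, +1, -1, -9, -6, +3, -9
Step 2: Count signs: positive = 3, negative = 7.
Step 3: Under H0: P(positive) = 0.5, so the number of positives S ~ Bin(10, 0.5).
Step 4: Two-sided exact p-value = sum of Bin(10,0.5) probabilities at or below the observed probability = 0.343750.
Step 5: alpha = 0.05. fail to reject H0.

n_eff = 10, pos = 3, neg = 7, p = 0.343750, fail to reject H0.


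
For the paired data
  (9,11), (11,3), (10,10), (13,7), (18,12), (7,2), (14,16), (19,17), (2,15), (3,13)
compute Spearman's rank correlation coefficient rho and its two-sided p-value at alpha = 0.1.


Step 1: Rank x and y separately (midranks; no ties here).
rank(x): 9->4, 11->6, 10->5, 13->7, 18->9, 7->3, 14->8, 19->10, 2->1, 3->2
rank(y): 11->5, 3->2, 10->4, 7->3, 12->6, 2->1, 16->9, 17->10, 15->8, 13->7
Step 2: d_i = R_x(i) - R_y(i); compute d_i^2.
  (4-5)^2=1, (6-2)^2=16, (5-4)^2=1, (7-3)^2=16, (9-6)^2=9, (3-1)^2=4, (8-9)^2=1, (10-10)^2=0, (1-8)^2=49, (2-7)^2=25
sum(d^2) = 122.
Step 3: rho = 1 - 6*122 / (10*(10^2 - 1)) = 1 - 732/990 = 0.260606.
Step 4: Under H0, t = rho * sqrt((n-2)/(1-rho^2)) = 0.7635 ~ t(8).
Step 5: Two-sided p-value from the t-distribution with 8 df = 0.467089.
Step 6: alpha = 0.1. fail to reject H0.

rho = 0.2606, p = 0.467089, fail to reject H0 at alpha = 0.1.


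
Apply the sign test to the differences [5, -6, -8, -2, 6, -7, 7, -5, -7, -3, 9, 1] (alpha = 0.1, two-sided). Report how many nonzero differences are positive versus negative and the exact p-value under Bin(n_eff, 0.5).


Step 1: Discard zero differences. Original n = 12; n_eff = number of nonzero differences = 12.
Nonzero differences (with sign): +5, -6, -8, -2, +6, -7, +7, -5, -7, -3, +9, +1
Step 2: Count signs: positive = 5, negative = 7.
Step 3: Under H0: P(positive) = 0.5, so the number of positives S ~ Bin(12, 0.5).
Step 4: Two-sided exact p-value = sum of Bin(12,0.5) probabilities at or below the observed probability = 0.774414.
Step 5: alpha = 0.1. fail to reject H0.

n_eff = 12, pos = 5, neg = 7, p = 0.774414, fail to reject H0.


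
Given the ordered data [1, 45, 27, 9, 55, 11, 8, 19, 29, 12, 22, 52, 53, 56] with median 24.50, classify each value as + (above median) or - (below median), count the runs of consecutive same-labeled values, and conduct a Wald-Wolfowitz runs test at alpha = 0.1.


Step 1: Compute median = 24.50; label A = above, B = below.
Labels in order: BAABABBBABBAAA  (n_A = 7, n_B = 7)
Step 2: Count runs R = 8.
Step 3: Under H0 (random ordering), E[R] = 2*n_A*n_B/(n_A+n_B) + 1 = 2*7*7/14 + 1 = 8.0000.
        Var[R] = 2*n_A*n_B*(2*n_A*n_B - n_A - n_B) / ((n_A+n_B)^2 * (n_A+n_B-1)) = 8232/2548 = 3.2308.
        SD[R] = 1.7974.
Step 4: R = E[R], so z = 0 with no continuity correction.
Step 5: Two-sided p-value via normal approximation = 2*(1 - Phi(|z|)) = 1.000000.
Step 6: alpha = 0.1. fail to reject H0.

R = 8, z = 0.0000, p = 1.000000, fail to reject H0.


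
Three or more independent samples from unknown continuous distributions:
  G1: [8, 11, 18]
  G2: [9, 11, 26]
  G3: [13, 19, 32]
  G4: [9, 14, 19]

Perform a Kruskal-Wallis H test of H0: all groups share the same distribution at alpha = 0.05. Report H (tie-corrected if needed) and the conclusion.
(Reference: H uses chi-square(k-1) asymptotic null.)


Step 1: Combine all N = 12 observations and assign midranks.
sorted (value, group, rank): (8,G1,1), (9,G2,2.5), (9,G4,2.5), (11,G1,4.5), (11,G2,4.5), (13,G3,6), (14,G4,7), (18,G1,8), (19,G3,9.5), (19,G4,9.5), (26,G2,11), (32,G3,12)
Step 2: Sum ranks within each group.
R_1 = 13.5 (n_1 = 3)
R_2 = 18 (n_2 = 3)
R_3 = 27.5 (n_3 = 3)
R_4 = 19 (n_4 = 3)
Step 3: H = 12/(N(N+1)) * sum(R_i^2/n_i) - 3(N+1)
     = 12/(12*13) * (13.5^2/3 + 18^2/3 + 27.5^2/3 + 19^2/3) - 3*13
     = 0.076923 * 541.167 - 39
     = 2.628205.
Step 4: Ties present; correction factor C = 1 - 18/(12^3 - 12) = 0.989510. Corrected H = 2.628205 / 0.989510 = 2.656066.
Step 5: Under H0, H ~ chi^2(3); p-value = 0.447745.
Step 6: alpha = 0.05. fail to reject H0.

H = 2.6561, df = 3, p = 0.447745, fail to reject H0.


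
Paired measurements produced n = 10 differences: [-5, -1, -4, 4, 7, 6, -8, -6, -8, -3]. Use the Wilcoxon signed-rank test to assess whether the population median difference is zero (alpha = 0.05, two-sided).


Step 1: Drop any zero differences (none here) and take |d_i|.
|d| = [5, 1, 4, 4, 7, 6, 8, 6, 8, 3]
Step 2: Midrank |d_i| (ties get averaged ranks).
ranks: |5|->5, |1|->1, |4|->3.5, |4|->3.5, |7|->8, |6|->6.5, |8|->9.5, |6|->6.5, |8|->9.5, |3|->2
Step 3: Attach original signs; sum ranks with positive sign and with negative sign.
W+ = 3.5 + 8 + 6.5 = 18
W- = 5 + 1 + 3.5 + 9.5 + 6.5 + 9.5 + 2 = 37
(Check: W+ + W- = 55 should equal n(n+1)/2 = 55.)
Step 4: Test statistic W = min(W+, W-) = 18.
Step 5: Ties in |d|, so use the tie-corrected normal approximation.
        E[W] = n(n+1)/4 = 10*11/4 = 27.5.
        Tie groups: |d|=4 (t=2), |d|=6 (t=2), |d|=8 (t=2); sum(t^3 - t) = 18.
        Var[W] = n(n+1)(2n+1)/24 - sum(t^3-t)/48 = 2310/24 - 18/48 = 95.875.
        z = (W - E[W]) / sqrt(Var[W]) = (18 - 27.5) / 9.7916 = -0.9702.
        Two-sided p = 2*Phi(z) = 0.331936.
Step 6: alpha = 0.05. fail to reject H0.

W+ = 18, W- = 37, W = min = 18, p = 0.331936, fail to reject H0.


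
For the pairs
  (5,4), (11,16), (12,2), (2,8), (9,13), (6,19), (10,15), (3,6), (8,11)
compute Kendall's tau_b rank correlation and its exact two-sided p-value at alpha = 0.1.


Step 1: Enumerate the 36 unordered pairs (i,j) with i<j and classify each by sign(x_j-x_i) * sign(y_j-y_i).
  (1,2):dx=+6,dy=+12->C; (1,3):dx=+7,dy=-2->D; (1,4):dx=-3,dy=+4->D; (1,5):dx=+4,dy=+9->C
  (1,6):dx=+1,dy=+15->C; (1,7):dx=+5,dy=+11->C; (1,8):dx=-2,dy=+2->D; (1,9):dx=+3,dy=+7->C
  (2,3):dx=+1,dy=-14->D; (2,4):dx=-9,dy=-8->C; (2,5):dx=-2,dy=-3->C; (2,6):dx=-5,dy=+3->D
  (2,7):dx=-1,dy=-1->C; (2,8):dx=-8,dy=-10->C; (2,9):dx=-3,dy=-5->C; (3,4):dx=-10,dy=+6->D
  (3,5):dx=-3,dy=+11->D; (3,6):dx=-6,dy=+17->D; (3,7):dx=-2,dy=+13->D; (3,8):dx=-9,dy=+4->D
  (3,9):dx=-4,dy=+9->D; (4,5):dx=+7,dy=+5->C; (4,6):dx=+4,dy=+11->C; (4,7):dx=+8,dy=+7->C
  (4,8):dx=+1,dy=-2->D; (4,9):dx=+6,dy=+3->C; (5,6):dx=-3,dy=+6->D; (5,7):dx=+1,dy=+2->C
  (5,8):dx=-6,dy=-7->C; (5,9):dx=-1,dy=-2->C; (6,7):dx=+4,dy=-4->D; (6,8):dx=-3,dy=-13->C
  (6,9):dx=+2,dy=-8->D; (7,8):dx=-7,dy=-9->C; (7,9):dx=-2,dy=-4->C; (8,9):dx=+5,dy=+5->C
Step 2: C = 21, D = 15, total pairs = 36.
Step 3: tau = (C - D)/(n(n-1)/2) = (21 - 15)/36 = 0.166667.
Step 4: Exact two-sided p-value (enumerate n! = 362880 permutations of y under H0): p = 0.612202.
Step 5: alpha = 0.1. fail to reject H0.

tau_b = 0.1667 (C=21, D=15), p = 0.612202, fail to reject H0.


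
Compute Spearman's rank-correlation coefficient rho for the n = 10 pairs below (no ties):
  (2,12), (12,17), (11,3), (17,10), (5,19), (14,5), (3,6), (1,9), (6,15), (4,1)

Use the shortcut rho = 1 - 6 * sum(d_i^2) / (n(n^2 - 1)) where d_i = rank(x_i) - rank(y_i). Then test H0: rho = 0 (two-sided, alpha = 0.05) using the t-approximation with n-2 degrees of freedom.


Step 1: Rank x and y separately (midranks; no ties here).
rank(x): 2->2, 12->8, 11->7, 17->10, 5->5, 14->9, 3->3, 1->1, 6->6, 4->4
rank(y): 12->7, 17->9, 3->2, 10->6, 19->10, 5->3, 6->4, 9->5, 15->8, 1->1
Step 2: d_i = R_x(i) - R_y(i); compute d_i^2.
  (2-7)^2=25, (8-9)^2=1, (7-2)^2=25, (10-6)^2=16, (5-10)^2=25, (9-3)^2=36, (3-4)^2=1, (1-5)^2=16, (6-8)^2=4, (4-1)^2=9
sum(d^2) = 158.
Step 3: rho = 1 - 6*158 / (10*(10^2 - 1)) = 1 - 948/990 = 0.042424.
Step 4: Under H0, t = rho * sqrt((n-2)/(1-rho^2)) = 0.1201 ~ t(8).
Step 5: Two-sided p-value from the t-distribution with 8 df = 0.907364.
Step 6: alpha = 0.05. fail to reject H0.

rho = 0.0424, p = 0.907364, fail to reject H0 at alpha = 0.05.


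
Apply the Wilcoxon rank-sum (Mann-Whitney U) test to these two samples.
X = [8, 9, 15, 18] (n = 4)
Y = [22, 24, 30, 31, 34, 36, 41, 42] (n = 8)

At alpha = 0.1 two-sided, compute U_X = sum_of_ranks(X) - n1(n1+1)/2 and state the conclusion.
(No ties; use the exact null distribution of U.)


Step 1: Combine and sort all 12 observations; assign midranks.
sorted (value, group): (8,X), (9,X), (15,X), (18,X), (22,Y), (24,Y), (30,Y), (31,Y), (34,Y), (36,Y), (41,Y), (42,Y)
ranks: 8->1, 9->2, 15->3, 18->4, 22->5, 24->6, 30->7, 31->8, 34->9, 36->10, 41->11, 42->12
Step 2: Rank sum for X: R1 = 1 + 2 + 3 + 4 = 10.
Step 3: U_X = R1 - n1(n1+1)/2 = 10 - 4*5/2 = 10 - 10 = 0.
       U_Y = n1*n2 - U_X = 32 - 0 = 32.
Step 4: No ties, so the exact null distribution of U (based on enumerating the C(12,4) = 495 equally likely rank assignments) gives the two-sided p-value.
Step 5: p-value = 0.004040; compare to alpha = 0.1. reject H0.

U_X = 0, p = 0.004040, reject H0 at alpha = 0.1.


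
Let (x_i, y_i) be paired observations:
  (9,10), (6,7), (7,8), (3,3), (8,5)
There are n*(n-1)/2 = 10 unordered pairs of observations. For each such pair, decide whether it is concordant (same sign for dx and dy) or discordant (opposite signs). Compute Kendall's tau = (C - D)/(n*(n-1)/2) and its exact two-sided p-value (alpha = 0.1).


Step 1: Enumerate the 10 unordered pairs (i,j) with i<j and classify each by sign(x_j-x_i) * sign(y_j-y_i).
  (1,2):dx=-3,dy=-3->C; (1,3):dx=-2,dy=-2->C; (1,4):dx=-6,dy=-7->C; (1,5):dx=-1,dy=-5->C
  (2,3):dx=+1,dy=+1->C; (2,4):dx=-3,dy=-4->C; (2,5):dx=+2,dy=-2->D; (3,4):dx=-4,dy=-5->C
  (3,5):dx=+1,dy=-3->D; (4,5):dx=+5,dy=+2->C
Step 2: C = 8, D = 2, total pairs = 10.
Step 3: tau = (C - D)/(n(n-1)/2) = (8 - 2)/10 = 0.600000.
Step 4: Exact two-sided p-value (enumerate n! = 120 permutations of y under H0): p = 0.233333.
Step 5: alpha = 0.1. fail to reject H0.

tau_b = 0.6000 (C=8, D=2), p = 0.233333, fail to reject H0.


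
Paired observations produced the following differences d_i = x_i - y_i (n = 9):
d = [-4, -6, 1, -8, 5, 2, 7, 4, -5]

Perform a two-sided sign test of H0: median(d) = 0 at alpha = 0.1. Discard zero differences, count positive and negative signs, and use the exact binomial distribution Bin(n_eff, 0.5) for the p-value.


Step 1: Discard zero differences. Original n = 9; n_eff = number of nonzero differences = 9.
Nonzero differences (with sign): -4, -6, +1, -8, +5, +2, +7, +4, -5
Step 2: Count signs: positive = 5, negative = 4.
Step 3: Under H0: P(positive) = 0.5, so the number of positives S ~ Bin(9, 0.5).
Step 4: Two-sided exact p-value = sum of Bin(9,0.5) probabilities at or below the observed probability = 1.000000.
Step 5: alpha = 0.1. fail to reject H0.

n_eff = 9, pos = 5, neg = 4, p = 1.000000, fail to reject H0.


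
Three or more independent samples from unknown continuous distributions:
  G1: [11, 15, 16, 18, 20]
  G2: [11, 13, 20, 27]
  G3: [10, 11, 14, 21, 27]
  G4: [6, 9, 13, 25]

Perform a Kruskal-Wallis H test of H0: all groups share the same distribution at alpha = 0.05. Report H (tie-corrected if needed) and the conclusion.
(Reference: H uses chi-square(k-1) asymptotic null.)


Step 1: Combine all N = 18 observations and assign midranks.
sorted (value, group, rank): (6,G4,1), (9,G4,2), (10,G3,3), (11,G1,5), (11,G2,5), (11,G3,5), (13,G2,7.5), (13,G4,7.5), (14,G3,9), (15,G1,10), (16,G1,11), (18,G1,12), (20,G1,13.5), (20,G2,13.5), (21,G3,15), (25,G4,16), (27,G2,17.5), (27,G3,17.5)
Step 2: Sum ranks within each group.
R_1 = 51.5 (n_1 = 5)
R_2 = 43.5 (n_2 = 4)
R_3 = 49.5 (n_3 = 5)
R_4 = 26.5 (n_4 = 4)
Step 3: H = 12/(N(N+1)) * sum(R_i^2/n_i) - 3(N+1)
     = 12/(18*19) * (51.5^2/5 + 43.5^2/4 + 49.5^2/5 + 26.5^2/4) - 3*19
     = 0.035088 * 1669.12 - 57
     = 1.565789.
Step 4: Ties present; correction factor C = 1 - 42/(18^3 - 18) = 0.992776. Corrected H = 1.565789 / 0.992776 = 1.577183.
Step 5: Under H0, H ~ chi^2(3); p-value = 0.664574.
Step 6: alpha = 0.05. fail to reject H0.

H = 1.5772, df = 3, p = 0.664574, fail to reject H0.


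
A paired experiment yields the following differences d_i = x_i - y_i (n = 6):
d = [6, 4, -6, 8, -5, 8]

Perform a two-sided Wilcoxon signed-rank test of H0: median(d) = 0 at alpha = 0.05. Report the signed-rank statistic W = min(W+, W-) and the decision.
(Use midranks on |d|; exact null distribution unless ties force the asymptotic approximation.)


Step 1: Drop any zero differences (none here) and take |d_i|.
|d| = [6, 4, 6, 8, 5, 8]
Step 2: Midrank |d_i| (ties get averaged ranks).
ranks: |6|->3.5, |4|->1, |6|->3.5, |8|->5.5, |5|->2, |8|->5.5
Step 3: Attach original signs; sum ranks with positive sign and with negative sign.
W+ = 3.5 + 1 + 5.5 + 5.5 = 15.5
W- = 3.5 + 2 = 5.5
(Check: W+ + W- = 21 should equal n(n+1)/2 = 21.)
Step 4: Test statistic W = min(W+, W-) = 5.5.
Step 5: Ties in |d|, so use the tie-corrected normal approximation.
        E[W] = n(n+1)/4 = 6*7/4 = 10.5.
        Tie groups: |d|=6 (t=2), |d|=8 (t=2); sum(t^3 - t) = 12.
        Var[W] = n(n+1)(2n+1)/24 - sum(t^3-t)/48 = 546/24 - 12/48 = 22.5.
        z = (W - E[W]) / sqrt(Var[W]) = (5.5 - 10.5) / 4.7434 = -1.0541.
        Two-sided p = 2*Phi(z) = 0.291841.
Step 6: alpha = 0.05. fail to reject H0.

W+ = 15.5, W- = 5.5, W = min = 5.5, p = 0.291841, fail to reject H0.


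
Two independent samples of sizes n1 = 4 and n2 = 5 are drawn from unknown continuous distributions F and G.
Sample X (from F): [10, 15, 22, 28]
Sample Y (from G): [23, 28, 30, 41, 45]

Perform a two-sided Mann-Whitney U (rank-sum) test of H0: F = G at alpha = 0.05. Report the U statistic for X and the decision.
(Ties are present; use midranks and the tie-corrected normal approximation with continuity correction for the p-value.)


Step 1: Combine and sort all 9 observations; assign midranks.
sorted (value, group): (10,X), (15,X), (22,X), (23,Y), (28,X), (28,Y), (30,Y), (41,Y), (45,Y)
ranks: 10->1, 15->2, 22->3, 23->4, 28->5.5, 28->5.5, 30->7, 41->8, 45->9
Step 2: Rank sum for X: R1 = 1 + 2 + 3 + 5.5 = 11.5.
Step 3: U_X = R1 - n1(n1+1)/2 = 11.5 - 4*5/2 = 11.5 - 10 = 1.5.
       U_Y = n1*n2 - U_X = 20 - 1.5 = 18.5.
Step 4: Ties are present, so use the tie-corrected normal approximation (with continuity correction) for the p-value.
Step 5: p-value = 0.049090; compare to alpha = 0.05. reject H0.

U_X = 1.5, p = 0.049090, reject H0 at alpha = 0.05.


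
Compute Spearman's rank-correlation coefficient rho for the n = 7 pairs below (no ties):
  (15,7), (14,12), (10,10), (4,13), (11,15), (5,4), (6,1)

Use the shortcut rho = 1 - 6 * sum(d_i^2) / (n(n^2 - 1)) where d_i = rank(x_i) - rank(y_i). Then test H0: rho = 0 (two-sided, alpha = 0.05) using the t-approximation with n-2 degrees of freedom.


Step 1: Rank x and y separately (midranks; no ties here).
rank(x): 15->7, 14->6, 10->4, 4->1, 11->5, 5->2, 6->3
rank(y): 7->3, 12->5, 10->4, 13->6, 15->7, 4->2, 1->1
Step 2: d_i = R_x(i) - R_y(i); compute d_i^2.
  (7-3)^2=16, (6-5)^2=1, (4-4)^2=0, (1-6)^2=25, (5-7)^2=4, (2-2)^2=0, (3-1)^2=4
sum(d^2) = 50.
Step 3: rho = 1 - 6*50 / (7*(7^2 - 1)) = 1 - 300/336 = 0.107143.
Step 4: Under H0, t = rho * sqrt((n-2)/(1-rho^2)) = 0.2410 ~ t(5).
Step 5: Two-sided p-value from the t-distribution with 5 df = 0.819151.
Step 6: alpha = 0.05. fail to reject H0.

rho = 0.1071, p = 0.819151, fail to reject H0 at alpha = 0.05.


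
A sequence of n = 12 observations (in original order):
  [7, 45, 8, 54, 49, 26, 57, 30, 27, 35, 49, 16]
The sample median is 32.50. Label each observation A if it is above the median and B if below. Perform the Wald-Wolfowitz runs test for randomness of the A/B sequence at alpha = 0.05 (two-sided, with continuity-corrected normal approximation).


Step 1: Compute median = 32.50; label A = above, B = below.
Labels in order: BABAABABBAAB  (n_A = 6, n_B = 6)
Step 2: Count runs R = 9.
Step 3: Under H0 (random ordering), E[R] = 2*n_A*n_B/(n_A+n_B) + 1 = 2*6*6/12 + 1 = 7.0000.
        Var[R] = 2*n_A*n_B*(2*n_A*n_B - n_A - n_B) / ((n_A+n_B)^2 * (n_A+n_B-1)) = 4320/1584 = 2.7273.
        SD[R] = 1.6514.
Step 4: Continuity-corrected z = (R - 0.5 - E[R]) / SD[R] = (9 - 0.5 - 7.0000) / 1.6514 = 0.9083.
Step 5: Two-sided p-value via normal approximation = 2*(1 - Phi(|z|)) = 0.363722.
Step 6: alpha = 0.05. fail to reject H0.

R = 9, z = 0.9083, p = 0.363722, fail to reject H0.


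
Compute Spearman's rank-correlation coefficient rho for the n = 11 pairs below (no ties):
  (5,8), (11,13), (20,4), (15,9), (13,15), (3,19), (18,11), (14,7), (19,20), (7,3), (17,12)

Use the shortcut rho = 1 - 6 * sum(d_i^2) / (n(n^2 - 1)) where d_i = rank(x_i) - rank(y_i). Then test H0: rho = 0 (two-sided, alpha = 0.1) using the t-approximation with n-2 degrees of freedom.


Step 1: Rank x and y separately (midranks; no ties here).
rank(x): 5->2, 11->4, 20->11, 15->7, 13->5, 3->1, 18->9, 14->6, 19->10, 7->3, 17->8
rank(y): 8->4, 13->8, 4->2, 9->5, 15->9, 19->10, 11->6, 7->3, 20->11, 3->1, 12->7
Step 2: d_i = R_x(i) - R_y(i); compute d_i^2.
  (2-4)^2=4, (4-8)^2=16, (11-2)^2=81, (7-5)^2=4, (5-9)^2=16, (1-10)^2=81, (9-6)^2=9, (6-3)^2=9, (10-11)^2=1, (3-1)^2=4, (8-7)^2=1
sum(d^2) = 226.
Step 3: rho = 1 - 6*226 / (11*(11^2 - 1)) = 1 - 1356/1320 = -0.027273.
Step 4: Under H0, t = rho * sqrt((n-2)/(1-rho^2)) = -0.0818 ~ t(9).
Step 5: Two-sided p-value from the t-distribution with 9 df = 0.936558.
Step 6: alpha = 0.1. fail to reject H0.

rho = -0.0273, p = 0.936558, fail to reject H0 at alpha = 0.1.


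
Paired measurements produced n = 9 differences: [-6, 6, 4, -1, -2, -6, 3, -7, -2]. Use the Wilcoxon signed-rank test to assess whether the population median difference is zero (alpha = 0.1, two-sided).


Step 1: Drop any zero differences (none here) and take |d_i|.
|d| = [6, 6, 4, 1, 2, 6, 3, 7, 2]
Step 2: Midrank |d_i| (ties get averaged ranks).
ranks: |6|->7, |6|->7, |4|->5, |1|->1, |2|->2.5, |6|->7, |3|->4, |7|->9, |2|->2.5
Step 3: Attach original signs; sum ranks with positive sign and with negative sign.
W+ = 7 + 5 + 4 = 16
W- = 7 + 1 + 2.5 + 7 + 9 + 2.5 = 29
(Check: W+ + W- = 45 should equal n(n+1)/2 = 45.)
Step 4: Test statistic W = min(W+, W-) = 16.
Step 5: Ties in |d|, so use the tie-corrected normal approximation.
        E[W] = n(n+1)/4 = 9*10/4 = 22.5.
        Tie groups: |d|=2 (t=2), |d|=6 (t=3); sum(t^3 - t) = 30.
        Var[W] = n(n+1)(2n+1)/24 - sum(t^3-t)/48 = 1710/24 - 30/48 = 70.625.
        z = (W - E[W]) / sqrt(Var[W]) = (16 - 22.5) / 8.4039 = -0.7735.
        Two-sided p = 2*Phi(z) = 0.439254.
Step 6: alpha = 0.1. fail to reject H0.

W+ = 16, W- = 29, W = min = 16, p = 0.439254, fail to reject H0.


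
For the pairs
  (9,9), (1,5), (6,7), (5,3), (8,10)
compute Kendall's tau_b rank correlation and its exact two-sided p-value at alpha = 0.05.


Step 1: Enumerate the 10 unordered pairs (i,j) with i<j and classify each by sign(x_j-x_i) * sign(y_j-y_i).
  (1,2):dx=-8,dy=-4->C; (1,3):dx=-3,dy=-2->C; (1,4):dx=-4,dy=-6->C; (1,5):dx=-1,dy=+1->D
  (2,3):dx=+5,dy=+2->C; (2,4):dx=+4,dy=-2->D; (2,5):dx=+7,dy=+5->C; (3,4):dx=-1,dy=-4->C
  (3,5):dx=+2,dy=+3->C; (4,5):dx=+3,dy=+7->C
Step 2: C = 8, D = 2, total pairs = 10.
Step 3: tau = (C - D)/(n(n-1)/2) = (8 - 2)/10 = 0.600000.
Step 4: Exact two-sided p-value (enumerate n! = 120 permutations of y under H0): p = 0.233333.
Step 5: alpha = 0.05. fail to reject H0.

tau_b = 0.6000 (C=8, D=2), p = 0.233333, fail to reject H0.


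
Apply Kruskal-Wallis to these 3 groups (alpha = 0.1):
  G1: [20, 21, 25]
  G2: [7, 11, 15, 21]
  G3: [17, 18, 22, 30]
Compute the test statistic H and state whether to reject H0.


Step 1: Combine all N = 11 observations and assign midranks.
sorted (value, group, rank): (7,G2,1), (11,G2,2), (15,G2,3), (17,G3,4), (18,G3,5), (20,G1,6), (21,G1,7.5), (21,G2,7.5), (22,G3,9), (25,G1,10), (30,G3,11)
Step 2: Sum ranks within each group.
R_1 = 23.5 (n_1 = 3)
R_2 = 13.5 (n_2 = 4)
R_3 = 29 (n_3 = 4)
Step 3: H = 12/(N(N+1)) * sum(R_i^2/n_i) - 3(N+1)
     = 12/(11*12) * (23.5^2/3 + 13.5^2/4 + 29^2/4) - 3*12
     = 0.090909 * 439.896 - 36
     = 3.990530.
Step 4: Ties present; correction factor C = 1 - 6/(11^3 - 11) = 0.995455. Corrected H = 3.990530 / 0.995455 = 4.008752.
Step 5: Under H0, H ~ chi^2(2); p-value = 0.134744.
Step 6: alpha = 0.1. fail to reject H0.

H = 4.0088, df = 2, p = 0.134744, fail to reject H0.


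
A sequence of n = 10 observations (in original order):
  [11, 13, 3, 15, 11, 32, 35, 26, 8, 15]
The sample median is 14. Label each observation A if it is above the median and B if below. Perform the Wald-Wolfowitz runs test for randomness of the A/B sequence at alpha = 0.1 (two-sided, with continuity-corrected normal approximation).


Step 1: Compute median = 14; label A = above, B = below.
Labels in order: BBBABAAABA  (n_A = 5, n_B = 5)
Step 2: Count runs R = 6.
Step 3: Under H0 (random ordering), E[R] = 2*n_A*n_B/(n_A+n_B) + 1 = 2*5*5/10 + 1 = 6.0000.
        Var[R] = 2*n_A*n_B*(2*n_A*n_B - n_A - n_B) / ((n_A+n_B)^2 * (n_A+n_B-1)) = 2000/900 = 2.2222.
        SD[R] = 1.4907.
Step 4: R = E[R], so z = 0 with no continuity correction.
Step 5: Two-sided p-value via normal approximation = 2*(1 - Phi(|z|)) = 1.000000.
Step 6: alpha = 0.1. fail to reject H0.

R = 6, z = 0.0000, p = 1.000000, fail to reject H0.


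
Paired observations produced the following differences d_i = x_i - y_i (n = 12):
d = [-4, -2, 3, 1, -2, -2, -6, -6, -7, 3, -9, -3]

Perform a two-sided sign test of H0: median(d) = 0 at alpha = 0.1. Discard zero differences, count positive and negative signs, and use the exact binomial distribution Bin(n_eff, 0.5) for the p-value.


Step 1: Discard zero differences. Original n = 12; n_eff = number of nonzero differences = 12.
Nonzero differences (with sign): -4, -2, +3, +1, -2, -2, -6, -6, -7, +3, -9, -3
Step 2: Count signs: positive = 3, negative = 9.
Step 3: Under H0: P(positive) = 0.5, so the number of positives S ~ Bin(12, 0.5).
Step 4: Two-sided exact p-value = sum of Bin(12,0.5) probabilities at or below the observed probability = 0.145996.
Step 5: alpha = 0.1. fail to reject H0.

n_eff = 12, pos = 3, neg = 9, p = 0.145996, fail to reject H0.


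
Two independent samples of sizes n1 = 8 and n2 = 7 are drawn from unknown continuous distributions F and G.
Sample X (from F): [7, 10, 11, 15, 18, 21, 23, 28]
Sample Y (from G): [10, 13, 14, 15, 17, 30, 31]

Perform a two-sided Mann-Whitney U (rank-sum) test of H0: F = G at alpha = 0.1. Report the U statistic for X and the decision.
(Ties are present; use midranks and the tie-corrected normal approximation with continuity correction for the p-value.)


Step 1: Combine and sort all 15 observations; assign midranks.
sorted (value, group): (7,X), (10,X), (10,Y), (11,X), (13,Y), (14,Y), (15,X), (15,Y), (17,Y), (18,X), (21,X), (23,X), (28,X), (30,Y), (31,Y)
ranks: 7->1, 10->2.5, 10->2.5, 11->4, 13->5, 14->6, 15->7.5, 15->7.5, 17->9, 18->10, 21->11, 23->12, 28->13, 30->14, 31->15
Step 2: Rank sum for X: R1 = 1 + 2.5 + 4 + 7.5 + 10 + 11 + 12 + 13 = 61.
Step 3: U_X = R1 - n1(n1+1)/2 = 61 - 8*9/2 = 61 - 36 = 25.
       U_Y = n1*n2 - U_X = 56 - 25 = 31.
Step 4: Ties are present, so use the tie-corrected normal approximation (with continuity correction) for the p-value.
Step 5: p-value = 0.771941; compare to alpha = 0.1. fail to reject H0.

U_X = 25, p = 0.771941, fail to reject H0 at alpha = 0.1.
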